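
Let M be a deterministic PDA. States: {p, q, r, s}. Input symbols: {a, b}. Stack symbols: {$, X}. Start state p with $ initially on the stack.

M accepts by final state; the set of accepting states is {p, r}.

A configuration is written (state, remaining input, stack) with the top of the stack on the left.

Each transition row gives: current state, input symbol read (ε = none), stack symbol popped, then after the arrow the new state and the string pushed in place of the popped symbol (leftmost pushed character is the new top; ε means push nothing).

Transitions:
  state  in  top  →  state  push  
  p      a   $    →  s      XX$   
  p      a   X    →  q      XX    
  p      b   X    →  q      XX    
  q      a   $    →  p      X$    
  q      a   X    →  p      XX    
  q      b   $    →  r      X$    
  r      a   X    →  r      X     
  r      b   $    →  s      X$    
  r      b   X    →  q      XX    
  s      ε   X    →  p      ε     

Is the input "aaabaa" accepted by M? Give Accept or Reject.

Reject

(p, aaabaa, $) ⊢ (s, aabaa, XX$) ⊢ (p, aabaa, X$) ⊢ (q, abaa, XX$) ⊢ (p, baa, XXX$) ⊢ (q, aa, XXXX$) ⊢ (p, a, XXXXX$) ⊢ (q, ε, XXXXXX$)
All input consumed; state q ∉ F and no further ε-move applies.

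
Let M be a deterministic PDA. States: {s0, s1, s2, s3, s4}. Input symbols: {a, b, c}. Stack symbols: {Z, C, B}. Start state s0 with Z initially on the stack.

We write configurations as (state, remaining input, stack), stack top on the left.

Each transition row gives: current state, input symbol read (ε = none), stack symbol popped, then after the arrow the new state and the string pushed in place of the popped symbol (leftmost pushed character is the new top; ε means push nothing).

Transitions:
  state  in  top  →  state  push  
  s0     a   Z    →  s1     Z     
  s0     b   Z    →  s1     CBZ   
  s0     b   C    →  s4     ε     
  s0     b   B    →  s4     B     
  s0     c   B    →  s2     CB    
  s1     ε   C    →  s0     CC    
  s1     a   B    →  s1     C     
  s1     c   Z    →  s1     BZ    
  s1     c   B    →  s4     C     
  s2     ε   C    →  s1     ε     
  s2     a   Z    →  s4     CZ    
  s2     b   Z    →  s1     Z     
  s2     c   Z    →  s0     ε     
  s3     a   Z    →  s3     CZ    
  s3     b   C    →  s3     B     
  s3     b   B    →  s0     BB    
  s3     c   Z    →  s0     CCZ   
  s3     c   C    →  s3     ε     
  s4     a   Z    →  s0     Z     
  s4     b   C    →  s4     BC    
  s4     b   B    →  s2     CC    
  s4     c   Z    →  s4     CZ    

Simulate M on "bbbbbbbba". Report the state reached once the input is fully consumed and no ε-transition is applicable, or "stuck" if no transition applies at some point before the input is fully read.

(s0, bbbbbbbba, Z)
  read b, top Z: go to s1, push CBZ → (s1, bbbbbbba, CBZ)
  ε-move, top C: go to s0, push CC → (s0, bbbbbbba, CCBZ)
  read b, top C: go to s4, push ε → (s4, bbbbbba, CBZ)
  read b, top C: go to s4, push BC → (s4, bbbbba, BCBZ)
  read b, top B: go to s2, push CC → (s2, bbbba, CCCBZ)
  ε-move, top C: go to s1, push ε → (s1, bbbba, CCBZ)
  ε-move, top C: go to s0, push CC → (s0, bbbba, CCCBZ)
  read b, top C: go to s4, push ε → (s4, bbba, CCBZ)
  read b, top C: go to s4, push BC → (s4, bba, BCCBZ)
  read b, top B: go to s2, push CC → (s2, ba, CCCCBZ)
  ε-move, top C: go to s1, push ε → (s1, ba, CCCBZ)
  ε-move, top C: go to s0, push CC → (s0, ba, CCCCBZ)
  read b, top C: go to s4, push ε → (s4, a, CCCBZ)
No transition for (s4, a, top C); M blocks with input a remaining.

stuck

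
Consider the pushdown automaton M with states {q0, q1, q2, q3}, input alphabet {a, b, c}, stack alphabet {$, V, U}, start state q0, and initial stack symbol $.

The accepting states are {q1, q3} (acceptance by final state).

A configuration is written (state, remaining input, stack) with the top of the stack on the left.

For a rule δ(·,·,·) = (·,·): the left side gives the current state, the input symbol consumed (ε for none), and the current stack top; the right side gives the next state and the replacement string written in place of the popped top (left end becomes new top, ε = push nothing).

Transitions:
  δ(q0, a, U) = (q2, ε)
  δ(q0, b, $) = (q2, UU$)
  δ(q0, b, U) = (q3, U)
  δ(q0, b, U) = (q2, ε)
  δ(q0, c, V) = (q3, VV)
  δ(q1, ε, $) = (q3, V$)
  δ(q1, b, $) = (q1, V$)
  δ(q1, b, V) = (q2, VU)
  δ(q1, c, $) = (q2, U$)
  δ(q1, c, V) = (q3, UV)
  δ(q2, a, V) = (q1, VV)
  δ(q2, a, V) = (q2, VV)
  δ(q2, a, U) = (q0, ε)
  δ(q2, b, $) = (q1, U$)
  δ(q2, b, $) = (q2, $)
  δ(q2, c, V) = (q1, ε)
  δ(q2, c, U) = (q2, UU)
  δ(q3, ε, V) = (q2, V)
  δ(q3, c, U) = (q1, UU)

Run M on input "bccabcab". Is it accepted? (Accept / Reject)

One accepting computation: (q0, bccabcab, $) ⊢ (q2, ccabcab, UU$) ⊢ (q2, cabcab, UUU$) ⊢ (q2, abcab, UUUU$) ⊢ (q0, bcab, UUU$) ⊢ (q2, cab, UU$) ⊢ (q2, ab, UUU$) ⊢ (q0, b, UU$) ⊢ (q3, ε, UU$)
All input consumed and state q3 ∈ F.

Accept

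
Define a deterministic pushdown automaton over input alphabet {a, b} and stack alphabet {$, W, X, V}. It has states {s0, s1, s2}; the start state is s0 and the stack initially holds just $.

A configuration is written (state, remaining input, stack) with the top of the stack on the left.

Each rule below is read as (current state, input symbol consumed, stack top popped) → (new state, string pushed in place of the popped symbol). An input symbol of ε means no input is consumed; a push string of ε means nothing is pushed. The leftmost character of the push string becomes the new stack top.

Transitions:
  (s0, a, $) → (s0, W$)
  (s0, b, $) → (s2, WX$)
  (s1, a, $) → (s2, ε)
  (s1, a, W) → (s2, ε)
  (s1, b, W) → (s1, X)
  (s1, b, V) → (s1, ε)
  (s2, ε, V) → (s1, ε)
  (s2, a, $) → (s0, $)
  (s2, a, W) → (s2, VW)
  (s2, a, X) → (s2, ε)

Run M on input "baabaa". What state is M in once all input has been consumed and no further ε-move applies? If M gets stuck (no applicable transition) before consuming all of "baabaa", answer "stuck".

stuck

(s0, baabaa, $)
  read b, top $: go to s2, push WX$ → (s2, aabaa, WX$)
  read a, top W: go to s2, push VW → (s2, abaa, VWX$)
  ε-move, top V: go to s1, push ε → (s1, abaa, WX$)
  read a, top W: go to s2, push ε → (s2, baa, X$)
No transition for (s2, b, top X); M blocks with input baa remaining.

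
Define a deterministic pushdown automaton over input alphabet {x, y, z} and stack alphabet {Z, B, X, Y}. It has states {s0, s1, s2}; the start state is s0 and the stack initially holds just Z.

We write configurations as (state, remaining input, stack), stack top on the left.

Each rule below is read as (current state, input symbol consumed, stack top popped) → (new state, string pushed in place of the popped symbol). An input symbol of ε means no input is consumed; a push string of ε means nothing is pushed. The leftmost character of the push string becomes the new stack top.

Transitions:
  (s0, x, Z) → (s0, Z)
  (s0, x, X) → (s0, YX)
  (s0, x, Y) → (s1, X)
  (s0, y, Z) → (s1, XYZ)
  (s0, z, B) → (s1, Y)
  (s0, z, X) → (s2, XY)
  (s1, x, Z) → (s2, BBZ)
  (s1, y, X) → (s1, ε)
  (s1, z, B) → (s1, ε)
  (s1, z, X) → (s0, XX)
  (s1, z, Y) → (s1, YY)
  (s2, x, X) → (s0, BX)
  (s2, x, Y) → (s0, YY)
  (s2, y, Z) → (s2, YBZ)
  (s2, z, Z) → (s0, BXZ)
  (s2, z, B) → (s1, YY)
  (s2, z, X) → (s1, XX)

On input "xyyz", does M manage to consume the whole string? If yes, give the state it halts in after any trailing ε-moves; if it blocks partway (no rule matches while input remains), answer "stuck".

s1

(s0, xyyz, Z)
  read x, top Z: go to s0, push Z → (s0, yyz, Z)
  read y, top Z: go to s1, push XYZ → (s1, yz, XYZ)
  read y, top X: go to s1, push ε → (s1, z, YZ)
  read z, top Y: go to s1, push YY → (s1, ε, YYZ)
All input consumed; M is in state s1.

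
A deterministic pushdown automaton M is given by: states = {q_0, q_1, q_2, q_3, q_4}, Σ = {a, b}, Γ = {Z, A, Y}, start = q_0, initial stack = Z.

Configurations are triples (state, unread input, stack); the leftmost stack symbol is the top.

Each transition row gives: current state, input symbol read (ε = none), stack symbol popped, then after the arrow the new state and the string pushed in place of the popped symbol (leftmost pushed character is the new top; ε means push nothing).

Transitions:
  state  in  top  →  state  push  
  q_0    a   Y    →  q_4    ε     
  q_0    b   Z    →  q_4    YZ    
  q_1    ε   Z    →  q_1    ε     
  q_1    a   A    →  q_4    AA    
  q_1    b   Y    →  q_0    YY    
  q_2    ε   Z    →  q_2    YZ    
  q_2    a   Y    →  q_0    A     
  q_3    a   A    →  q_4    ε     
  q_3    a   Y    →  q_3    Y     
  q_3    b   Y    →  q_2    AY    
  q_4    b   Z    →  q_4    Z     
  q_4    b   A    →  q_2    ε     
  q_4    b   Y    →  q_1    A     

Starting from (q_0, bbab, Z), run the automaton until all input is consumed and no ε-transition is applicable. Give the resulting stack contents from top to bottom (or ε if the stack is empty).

(q_0, bbab, Z) ⊢ (q_4, bab, YZ) ⊢ (q_1, ab, AZ) ⊢ (q_4, b, AAZ) ⊢ (q_2, ε, AZ)
All input consumed in state q_2 with stack AZ.

AZ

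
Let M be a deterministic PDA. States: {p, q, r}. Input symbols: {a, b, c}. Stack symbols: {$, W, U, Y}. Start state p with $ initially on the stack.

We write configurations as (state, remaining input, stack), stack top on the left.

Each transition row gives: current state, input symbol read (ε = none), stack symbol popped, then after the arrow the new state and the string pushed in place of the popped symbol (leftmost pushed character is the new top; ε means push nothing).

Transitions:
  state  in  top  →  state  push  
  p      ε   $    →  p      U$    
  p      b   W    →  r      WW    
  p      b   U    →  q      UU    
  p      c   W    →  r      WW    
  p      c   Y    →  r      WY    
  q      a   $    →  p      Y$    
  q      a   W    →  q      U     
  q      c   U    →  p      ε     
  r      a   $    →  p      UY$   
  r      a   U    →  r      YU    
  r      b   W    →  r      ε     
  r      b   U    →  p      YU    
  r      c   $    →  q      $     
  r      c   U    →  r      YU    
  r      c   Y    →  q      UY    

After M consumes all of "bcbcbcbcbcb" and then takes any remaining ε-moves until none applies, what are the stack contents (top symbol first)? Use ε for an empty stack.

(p, bcbcbcbcbcb, $) ⊢ (p, bcbcbcbcbcb, U$) ⊢ (q, cbcbcbcbcb, UU$) ⊢ (p, bcbcbcbcb, U$) ⊢ (q, cbcbcbcb, UU$) ⊢ (p, bcbcbcb, U$) ⊢ (q, cbcbcb, UU$) ⊢ (p, bcbcb, U$) ⊢ (q, cbcb, UU$) ⊢ (p, bcb, U$) ⊢ (q, cb, UU$) ⊢ (p, b, U$) ⊢ (q, ε, UU$)
All input consumed in state q with stack UU$.

UU$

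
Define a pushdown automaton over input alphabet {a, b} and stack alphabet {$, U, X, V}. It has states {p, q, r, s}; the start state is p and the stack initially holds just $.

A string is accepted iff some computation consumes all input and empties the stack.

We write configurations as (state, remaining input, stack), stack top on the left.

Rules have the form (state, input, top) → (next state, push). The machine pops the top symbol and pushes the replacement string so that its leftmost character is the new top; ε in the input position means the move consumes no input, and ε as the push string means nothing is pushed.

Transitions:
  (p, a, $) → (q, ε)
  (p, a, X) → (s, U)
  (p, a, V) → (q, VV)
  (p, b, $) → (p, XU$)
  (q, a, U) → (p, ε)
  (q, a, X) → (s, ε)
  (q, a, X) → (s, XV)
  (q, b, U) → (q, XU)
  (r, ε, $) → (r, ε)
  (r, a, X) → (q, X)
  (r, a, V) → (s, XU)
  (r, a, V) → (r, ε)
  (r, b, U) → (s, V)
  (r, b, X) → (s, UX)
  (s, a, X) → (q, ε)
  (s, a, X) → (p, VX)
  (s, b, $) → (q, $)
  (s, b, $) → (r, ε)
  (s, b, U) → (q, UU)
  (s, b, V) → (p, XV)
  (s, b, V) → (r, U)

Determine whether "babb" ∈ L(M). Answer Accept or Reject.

No computation consumes all input and empties the stack.

Reject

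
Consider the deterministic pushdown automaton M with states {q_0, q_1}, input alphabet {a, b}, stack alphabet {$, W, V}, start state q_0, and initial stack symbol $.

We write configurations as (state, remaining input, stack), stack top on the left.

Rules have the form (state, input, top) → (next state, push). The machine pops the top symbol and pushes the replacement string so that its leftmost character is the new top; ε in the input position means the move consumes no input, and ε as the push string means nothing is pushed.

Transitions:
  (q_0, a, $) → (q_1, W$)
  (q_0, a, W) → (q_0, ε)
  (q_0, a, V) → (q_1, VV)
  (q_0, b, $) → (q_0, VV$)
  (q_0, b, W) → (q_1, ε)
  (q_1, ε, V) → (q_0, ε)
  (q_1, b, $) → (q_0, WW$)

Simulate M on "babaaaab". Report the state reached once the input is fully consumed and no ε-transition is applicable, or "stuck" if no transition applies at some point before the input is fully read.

stuck

(q_0, babaaaab, $)
  read b, top $: go to q_0, push VV$ → (q_0, abaaaab, VV$)
  read a, top V: go to q_1, push VV → (q_1, baaaab, VVV$)
  ε-move, top V: go to q_0, push ε → (q_0, baaaab, VV$)
No transition for (q_0, b, top V); M blocks with input baaaab remaining.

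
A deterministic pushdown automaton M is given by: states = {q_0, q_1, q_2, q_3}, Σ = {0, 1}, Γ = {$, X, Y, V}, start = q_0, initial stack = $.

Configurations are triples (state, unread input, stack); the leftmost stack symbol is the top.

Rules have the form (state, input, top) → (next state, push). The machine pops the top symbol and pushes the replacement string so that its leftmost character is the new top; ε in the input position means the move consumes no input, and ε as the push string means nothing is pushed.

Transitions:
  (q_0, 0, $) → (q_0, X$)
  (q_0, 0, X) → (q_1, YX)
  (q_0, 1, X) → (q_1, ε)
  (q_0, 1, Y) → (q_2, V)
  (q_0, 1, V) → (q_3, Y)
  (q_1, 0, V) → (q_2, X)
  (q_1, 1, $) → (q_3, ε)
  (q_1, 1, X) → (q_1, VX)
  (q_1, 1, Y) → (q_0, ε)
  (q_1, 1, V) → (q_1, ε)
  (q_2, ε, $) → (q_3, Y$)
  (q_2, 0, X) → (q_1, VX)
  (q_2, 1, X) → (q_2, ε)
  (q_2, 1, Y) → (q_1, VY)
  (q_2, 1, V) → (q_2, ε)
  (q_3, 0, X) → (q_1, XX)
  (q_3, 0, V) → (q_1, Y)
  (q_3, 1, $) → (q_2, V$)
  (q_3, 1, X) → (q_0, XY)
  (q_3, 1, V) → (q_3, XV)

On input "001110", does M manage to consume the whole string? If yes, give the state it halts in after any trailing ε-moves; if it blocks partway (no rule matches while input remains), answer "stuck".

(q_0, 001110, $)
  read 0, top $: go to q_0, push X$ → (q_0, 01110, X$)
  read 0, top X: go to q_1, push YX → (q_1, 1110, YX$)
  read 1, top Y: go to q_0, push ε → (q_0, 110, X$)
  read 1, top X: go to q_1, push ε → (q_1, 10, $)
  read 1, top $: go to q_3, push ε → (q_3, 0, ε)
No transition for (q_3, 0, top ε); M blocks with input 0 remaining.

stuck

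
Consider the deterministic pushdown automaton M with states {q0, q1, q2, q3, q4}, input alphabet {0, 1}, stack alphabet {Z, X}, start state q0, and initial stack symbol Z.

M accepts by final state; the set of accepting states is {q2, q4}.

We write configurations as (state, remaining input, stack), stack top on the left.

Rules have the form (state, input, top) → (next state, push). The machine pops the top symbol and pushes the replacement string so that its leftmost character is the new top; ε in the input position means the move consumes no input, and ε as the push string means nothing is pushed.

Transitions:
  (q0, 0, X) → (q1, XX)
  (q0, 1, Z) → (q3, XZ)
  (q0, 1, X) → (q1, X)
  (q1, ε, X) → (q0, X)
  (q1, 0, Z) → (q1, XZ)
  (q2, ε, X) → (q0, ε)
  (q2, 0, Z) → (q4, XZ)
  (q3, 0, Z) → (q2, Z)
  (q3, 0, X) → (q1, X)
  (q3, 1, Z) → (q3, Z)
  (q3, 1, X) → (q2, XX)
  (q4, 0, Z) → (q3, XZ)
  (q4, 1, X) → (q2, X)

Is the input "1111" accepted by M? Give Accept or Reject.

(q0, 1111, Z) ⊢ (q3, 111, XZ) ⊢ (q2, 11, XXZ) ⊢ (q0, 11, XZ) ⊢ (q1, 1, XZ) ⊢ (q0, 1, XZ) ⊢ (q1, ε, XZ) ⊢ (q0, ε, XZ)
All input consumed; state q0 ∉ F and no further ε-move applies.

Reject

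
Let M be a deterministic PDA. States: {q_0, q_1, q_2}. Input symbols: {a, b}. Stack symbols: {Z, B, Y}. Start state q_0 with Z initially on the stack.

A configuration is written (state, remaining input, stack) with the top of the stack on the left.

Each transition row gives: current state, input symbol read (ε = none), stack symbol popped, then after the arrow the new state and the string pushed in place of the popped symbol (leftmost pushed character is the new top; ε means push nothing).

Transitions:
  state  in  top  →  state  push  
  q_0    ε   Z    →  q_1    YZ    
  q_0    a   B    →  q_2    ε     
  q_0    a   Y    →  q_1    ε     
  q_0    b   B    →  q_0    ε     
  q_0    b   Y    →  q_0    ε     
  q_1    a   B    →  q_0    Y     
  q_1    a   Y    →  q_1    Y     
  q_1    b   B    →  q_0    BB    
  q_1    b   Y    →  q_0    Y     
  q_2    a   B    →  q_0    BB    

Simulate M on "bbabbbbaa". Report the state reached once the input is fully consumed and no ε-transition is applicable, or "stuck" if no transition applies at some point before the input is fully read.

(q_0, bbabbbbaa, Z)
  ε-move, top Z: go to q_1, push YZ → (q_1, bbabbbbaa, YZ)
  read b, top Y: go to q_0, push Y → (q_0, babbbbaa, YZ)
  read b, top Y: go to q_0, push ε → (q_0, abbbbaa, Z)
  ε-move, top Z: go to q_1, push YZ → (q_1, abbbbaa, YZ)
  read a, top Y: go to q_1, push Y → (q_1, bbbbaa, YZ)
  read b, top Y: go to q_0, push Y → (q_0, bbbaa, YZ)
  read b, top Y: go to q_0, push ε → (q_0, bbaa, Z)
  ε-move, top Z: go to q_1, push YZ → (q_1, bbaa, YZ)
  read b, top Y: go to q_0, push Y → (q_0, baa, YZ)
  read b, top Y: go to q_0, push ε → (q_0, aa, Z)
  ε-move, top Z: go to q_1, push YZ → (q_1, aa, YZ)
  read a, top Y: go to q_1, push Y → (q_1, a, YZ)
  read a, top Y: go to q_1, push Y → (q_1, ε, YZ)
All input consumed; M is in state q_1.

q_1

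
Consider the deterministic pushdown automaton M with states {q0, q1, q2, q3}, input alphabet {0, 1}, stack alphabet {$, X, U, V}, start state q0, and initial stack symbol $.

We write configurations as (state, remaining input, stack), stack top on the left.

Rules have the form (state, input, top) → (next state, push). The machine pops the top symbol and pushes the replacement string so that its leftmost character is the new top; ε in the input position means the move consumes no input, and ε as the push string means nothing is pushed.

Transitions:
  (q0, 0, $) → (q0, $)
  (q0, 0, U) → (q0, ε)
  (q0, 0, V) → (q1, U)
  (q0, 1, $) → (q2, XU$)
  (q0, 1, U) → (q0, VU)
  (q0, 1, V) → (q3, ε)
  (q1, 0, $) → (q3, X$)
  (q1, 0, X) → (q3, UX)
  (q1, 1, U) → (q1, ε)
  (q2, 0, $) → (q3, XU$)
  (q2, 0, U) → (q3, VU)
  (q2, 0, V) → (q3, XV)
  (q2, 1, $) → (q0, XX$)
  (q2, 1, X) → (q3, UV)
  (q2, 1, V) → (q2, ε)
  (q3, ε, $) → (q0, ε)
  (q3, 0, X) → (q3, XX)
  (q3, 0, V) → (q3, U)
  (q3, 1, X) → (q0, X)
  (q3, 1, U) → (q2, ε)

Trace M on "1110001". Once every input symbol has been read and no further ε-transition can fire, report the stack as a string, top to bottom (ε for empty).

(q0, 1110001, $)
  read 1, top $: go to q2, push XU$ → (q2, 110001, XU$)
  read 1, top X: go to q3, push UV → (q3, 10001, UVU$)
  read 1, top U: go to q2, push ε → (q2, 0001, VU$)
  read 0, top V: go to q3, push XV → (q3, 001, XVU$)
  read 0, top X: go to q3, push XX → (q3, 01, XXVU$)
  read 0, top X: go to q3, push XX → (q3, 1, XXXVU$)
  read 1, top X: go to q0, push X → (q0, ε, XXXVU$)
All input consumed in state q0 with stack XXXVU$.

XXXVU$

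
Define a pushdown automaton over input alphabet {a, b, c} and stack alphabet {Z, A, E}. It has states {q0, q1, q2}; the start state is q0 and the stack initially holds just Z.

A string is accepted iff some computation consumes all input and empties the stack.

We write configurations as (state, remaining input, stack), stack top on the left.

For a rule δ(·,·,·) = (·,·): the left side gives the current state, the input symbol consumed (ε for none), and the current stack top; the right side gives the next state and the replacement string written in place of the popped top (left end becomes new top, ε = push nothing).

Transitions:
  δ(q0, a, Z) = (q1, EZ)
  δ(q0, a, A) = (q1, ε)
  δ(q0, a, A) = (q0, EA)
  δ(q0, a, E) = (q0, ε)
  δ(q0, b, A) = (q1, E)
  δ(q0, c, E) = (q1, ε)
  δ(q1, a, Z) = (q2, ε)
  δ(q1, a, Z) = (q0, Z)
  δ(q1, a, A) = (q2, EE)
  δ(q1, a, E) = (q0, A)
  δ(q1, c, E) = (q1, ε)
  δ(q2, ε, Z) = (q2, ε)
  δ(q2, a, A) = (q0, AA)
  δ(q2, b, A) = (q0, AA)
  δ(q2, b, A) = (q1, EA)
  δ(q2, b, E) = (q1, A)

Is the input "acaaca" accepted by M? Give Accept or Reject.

Accept

One accepting computation: (q0, acaaca, Z) ⊢ (q1, caaca, EZ) ⊢ (q1, aaca, Z) ⊢ (q0, aca, Z) ⊢ (q1, ca, EZ) ⊢ (q1, a, Z) ⊢ (q2, ε, ε)
All input consumed and the stack is empty.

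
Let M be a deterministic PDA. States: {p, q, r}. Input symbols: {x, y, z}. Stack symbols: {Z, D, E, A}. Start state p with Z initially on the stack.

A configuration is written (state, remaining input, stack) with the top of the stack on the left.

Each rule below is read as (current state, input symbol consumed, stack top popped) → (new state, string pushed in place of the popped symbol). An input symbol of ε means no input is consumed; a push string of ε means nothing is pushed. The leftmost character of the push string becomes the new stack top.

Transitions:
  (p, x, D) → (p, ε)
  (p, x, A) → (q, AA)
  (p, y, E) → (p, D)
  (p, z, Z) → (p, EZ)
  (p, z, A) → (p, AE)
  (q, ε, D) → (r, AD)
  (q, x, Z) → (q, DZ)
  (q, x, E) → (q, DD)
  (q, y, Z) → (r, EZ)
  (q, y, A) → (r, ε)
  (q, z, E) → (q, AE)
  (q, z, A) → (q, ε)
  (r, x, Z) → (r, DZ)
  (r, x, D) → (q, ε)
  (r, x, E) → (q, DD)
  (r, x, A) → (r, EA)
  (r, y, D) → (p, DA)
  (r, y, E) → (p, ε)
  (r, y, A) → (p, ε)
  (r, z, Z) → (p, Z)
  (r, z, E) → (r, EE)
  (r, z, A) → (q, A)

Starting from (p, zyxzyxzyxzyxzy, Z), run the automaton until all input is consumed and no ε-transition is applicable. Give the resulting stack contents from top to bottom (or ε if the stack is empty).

(p, zyxzyxzyxzyxzy, Z)
  read z, top Z: go to p, push EZ → (p, yxzyxzyxzyxzy, EZ)
  read y, top E: go to p, push D → (p, xzyxzyxzyxzy, DZ)
  read x, top D: go to p, push ε → (p, zyxzyxzyxzy, Z)
  read z, top Z: go to p, push EZ → (p, yxzyxzyxzy, EZ)
  read y, top E: go to p, push D → (p, xzyxzyxzy, DZ)
  read x, top D: go to p, push ε → (p, zyxzyxzy, Z)
  read z, top Z: go to p, push EZ → (p, yxzyxzy, EZ)
  read y, top E: go to p, push D → (p, xzyxzy, DZ)
  read x, top D: go to p, push ε → (p, zyxzy, Z)
  read z, top Z: go to p, push EZ → (p, yxzy, EZ)
  read y, top E: go to p, push D → (p, xzy, DZ)
  read x, top D: go to p, push ε → (p, zy, Z)
  read z, top Z: go to p, push EZ → (p, y, EZ)
  read y, top E: go to p, push D → (p, ε, DZ)
All input consumed in state p with stack DZ.

DZ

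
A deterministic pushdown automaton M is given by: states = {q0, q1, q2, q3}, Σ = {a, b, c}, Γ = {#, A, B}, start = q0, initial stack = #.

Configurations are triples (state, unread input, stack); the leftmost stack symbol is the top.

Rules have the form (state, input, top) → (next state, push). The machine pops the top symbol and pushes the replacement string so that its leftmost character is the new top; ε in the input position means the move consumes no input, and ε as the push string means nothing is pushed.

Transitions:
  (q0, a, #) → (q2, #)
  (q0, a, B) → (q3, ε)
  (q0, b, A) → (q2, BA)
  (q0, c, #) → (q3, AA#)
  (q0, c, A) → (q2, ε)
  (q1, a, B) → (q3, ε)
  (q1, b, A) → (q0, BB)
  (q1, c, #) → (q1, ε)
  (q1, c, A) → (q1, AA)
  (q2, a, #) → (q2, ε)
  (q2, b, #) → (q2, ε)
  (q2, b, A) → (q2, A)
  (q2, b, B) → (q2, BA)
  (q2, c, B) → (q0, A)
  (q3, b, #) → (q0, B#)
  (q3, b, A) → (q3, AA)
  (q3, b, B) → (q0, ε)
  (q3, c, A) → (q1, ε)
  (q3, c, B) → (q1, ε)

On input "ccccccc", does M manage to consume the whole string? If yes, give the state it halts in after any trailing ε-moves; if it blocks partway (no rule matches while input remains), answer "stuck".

(q0, ccccccc, #) ⊢ (q3, cccccc, AA#) ⊢ (q1, ccccc, A#) ⊢ (q1, cccc, AA#) ⊢ (q1, ccc, AAA#) ⊢ (q1, cc, AAAA#) ⊢ (q1, c, AAAAA#) ⊢ (q1, ε, AAAAAA#)
All input consumed; M is in state q1.

q1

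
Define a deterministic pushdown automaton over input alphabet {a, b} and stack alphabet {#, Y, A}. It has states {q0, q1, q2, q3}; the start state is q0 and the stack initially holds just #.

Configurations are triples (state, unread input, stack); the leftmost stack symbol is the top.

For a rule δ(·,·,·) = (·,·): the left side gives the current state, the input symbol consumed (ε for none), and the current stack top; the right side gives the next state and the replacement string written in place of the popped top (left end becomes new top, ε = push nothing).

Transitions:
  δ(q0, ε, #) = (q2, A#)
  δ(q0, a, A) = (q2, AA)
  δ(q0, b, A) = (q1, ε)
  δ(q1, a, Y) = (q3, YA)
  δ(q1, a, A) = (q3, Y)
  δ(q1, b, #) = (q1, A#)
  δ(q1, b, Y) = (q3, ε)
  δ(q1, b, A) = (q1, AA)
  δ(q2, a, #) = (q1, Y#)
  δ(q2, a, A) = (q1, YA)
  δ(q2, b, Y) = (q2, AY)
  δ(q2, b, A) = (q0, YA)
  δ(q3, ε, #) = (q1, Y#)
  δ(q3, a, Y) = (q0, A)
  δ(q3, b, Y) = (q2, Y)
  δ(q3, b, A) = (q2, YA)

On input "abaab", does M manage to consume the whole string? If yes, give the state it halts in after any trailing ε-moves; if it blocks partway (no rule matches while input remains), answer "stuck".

(q0, abaab, #) ⊢ (q2, abaab, A#) ⊢ (q1, baab, YA#) ⊢ (q3, aab, A#)
No transition for (q3, a, top A); M blocks with input aab remaining.

stuck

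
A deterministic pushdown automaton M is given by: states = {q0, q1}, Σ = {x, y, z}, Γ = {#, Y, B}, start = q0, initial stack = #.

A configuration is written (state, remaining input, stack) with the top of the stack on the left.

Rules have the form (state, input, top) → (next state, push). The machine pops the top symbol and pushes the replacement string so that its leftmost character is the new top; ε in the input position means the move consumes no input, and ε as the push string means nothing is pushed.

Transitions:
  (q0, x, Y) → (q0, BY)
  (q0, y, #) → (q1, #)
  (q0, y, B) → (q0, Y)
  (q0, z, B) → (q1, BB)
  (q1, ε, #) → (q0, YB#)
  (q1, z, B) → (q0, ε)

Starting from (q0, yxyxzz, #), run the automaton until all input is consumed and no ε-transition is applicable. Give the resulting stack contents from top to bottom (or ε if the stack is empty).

BYYB#

(q0, yxyxzz, #) ⊢ (q1, xyxzz, #) ⊢ (q0, xyxzz, YB#) ⊢ (q0, yxzz, BYB#) ⊢ (q0, xzz, YYB#) ⊢ (q0, zz, BYYB#) ⊢ (q1, z, BBYYB#) ⊢ (q0, ε, BYYB#)
All input consumed in state q0 with stack BYYB#.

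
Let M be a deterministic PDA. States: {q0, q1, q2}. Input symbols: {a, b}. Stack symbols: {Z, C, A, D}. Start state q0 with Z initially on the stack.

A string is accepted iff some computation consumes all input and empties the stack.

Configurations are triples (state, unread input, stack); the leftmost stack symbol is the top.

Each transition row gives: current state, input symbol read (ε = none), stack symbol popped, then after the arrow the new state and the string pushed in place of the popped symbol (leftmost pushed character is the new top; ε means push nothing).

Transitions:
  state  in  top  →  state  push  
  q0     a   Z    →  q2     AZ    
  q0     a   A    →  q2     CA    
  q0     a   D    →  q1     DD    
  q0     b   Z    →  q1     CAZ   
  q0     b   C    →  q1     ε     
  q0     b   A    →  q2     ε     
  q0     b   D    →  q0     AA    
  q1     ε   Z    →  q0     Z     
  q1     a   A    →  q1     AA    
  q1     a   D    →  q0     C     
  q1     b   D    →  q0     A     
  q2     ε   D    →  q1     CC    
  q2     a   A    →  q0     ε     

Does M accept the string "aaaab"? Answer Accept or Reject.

Reject

(q0, aaaab, Z)
  read a, top Z: go to q2, push AZ → (q2, aaab, AZ)
  read a, top A: go to q0, push ε → (q0, aab, Z)
  read a, top Z: go to q2, push AZ → (q2, ab, AZ)
  read a, top A: go to q0, push ε → (q0, b, Z)
  read b, top Z: go to q1, push CAZ → (q1, ε, CAZ)
All input consumed; stack is CAZ, not empty, and no further ε-move applies.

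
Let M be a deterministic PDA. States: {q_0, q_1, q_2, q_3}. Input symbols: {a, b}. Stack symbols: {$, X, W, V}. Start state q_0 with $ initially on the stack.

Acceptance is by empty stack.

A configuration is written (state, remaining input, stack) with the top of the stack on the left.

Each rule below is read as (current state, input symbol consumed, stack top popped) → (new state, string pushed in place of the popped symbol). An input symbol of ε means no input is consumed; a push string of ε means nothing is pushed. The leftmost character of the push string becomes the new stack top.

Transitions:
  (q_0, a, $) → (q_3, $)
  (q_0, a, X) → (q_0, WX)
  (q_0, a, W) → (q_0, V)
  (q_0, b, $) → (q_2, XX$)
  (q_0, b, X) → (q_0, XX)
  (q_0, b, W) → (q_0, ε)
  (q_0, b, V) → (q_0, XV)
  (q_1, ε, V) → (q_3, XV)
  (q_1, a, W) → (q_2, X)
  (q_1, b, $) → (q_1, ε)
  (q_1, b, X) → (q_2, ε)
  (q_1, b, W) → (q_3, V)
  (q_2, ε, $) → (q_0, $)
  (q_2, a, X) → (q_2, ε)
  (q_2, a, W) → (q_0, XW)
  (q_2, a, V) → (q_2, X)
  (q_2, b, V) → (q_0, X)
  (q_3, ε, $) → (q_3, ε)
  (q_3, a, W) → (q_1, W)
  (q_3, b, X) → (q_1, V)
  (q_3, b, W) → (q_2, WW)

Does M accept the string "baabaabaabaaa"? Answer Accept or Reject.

(q_0, baabaabaabaaa, $) ⊢ (q_2, aabaabaabaaa, XX$) ⊢ (q_2, abaabaabaaa, X$) ⊢ (q_2, baabaabaaa, $) ⊢ (q_0, baabaabaaa, $) ⊢ (q_2, aabaabaaa, XX$) ⊢ (q_2, abaabaaa, X$) ⊢ (q_2, baabaaa, $) ⊢ (q_0, baabaaa, $) ⊢ (q_2, aabaaa, XX$) ⊢ (q_2, abaaa, X$) ⊢ (q_2, baaa, $) ⊢ (q_0, baaa, $) ⊢ (q_2, aaa, XX$) ⊢ (q_2, aa, X$) ⊢ (q_2, a, $) ⊢ (q_0, a, $) ⊢ (q_3, ε, $) ⊢ (q_3, ε, ε)
All input consumed and the stack is empty.

Accept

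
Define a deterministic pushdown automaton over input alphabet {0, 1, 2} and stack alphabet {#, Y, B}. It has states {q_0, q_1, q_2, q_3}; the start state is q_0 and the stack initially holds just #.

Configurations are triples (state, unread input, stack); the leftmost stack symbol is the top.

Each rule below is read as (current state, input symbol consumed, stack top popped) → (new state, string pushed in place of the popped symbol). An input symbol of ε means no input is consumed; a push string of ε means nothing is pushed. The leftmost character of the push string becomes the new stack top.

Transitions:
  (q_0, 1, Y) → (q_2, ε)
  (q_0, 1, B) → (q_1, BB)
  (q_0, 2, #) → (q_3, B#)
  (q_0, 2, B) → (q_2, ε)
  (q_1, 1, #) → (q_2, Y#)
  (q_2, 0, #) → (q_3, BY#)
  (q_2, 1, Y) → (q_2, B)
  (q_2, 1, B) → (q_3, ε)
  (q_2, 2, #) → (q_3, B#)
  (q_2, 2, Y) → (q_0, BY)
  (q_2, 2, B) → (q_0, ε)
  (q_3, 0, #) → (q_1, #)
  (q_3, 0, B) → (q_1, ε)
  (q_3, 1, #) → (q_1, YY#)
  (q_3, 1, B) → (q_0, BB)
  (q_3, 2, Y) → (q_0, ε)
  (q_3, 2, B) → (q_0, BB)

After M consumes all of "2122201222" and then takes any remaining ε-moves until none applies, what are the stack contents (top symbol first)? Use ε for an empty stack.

BY#

(q_0, 2122201222, #)
  read 2, top #: go to q_3, push B# → (q_3, 122201222, B#)
  read 1, top B: go to q_0, push BB → (q_0, 22201222, BB#)
  read 2, top B: go to q_2, push ε → (q_2, 2201222, B#)
  read 2, top B: go to q_0, push ε → (q_0, 201222, #)
  read 2, top #: go to q_3, push B# → (q_3, 01222, B#)
  read 0, top B: go to q_1, push ε → (q_1, 1222, #)
  read 1, top #: go to q_2, push Y# → (q_2, 222, Y#)
  read 2, top Y: go to q_0, push BY → (q_0, 22, BY#)
  read 2, top B: go to q_2, push ε → (q_2, 2, Y#)
  read 2, top Y: go to q_0, push BY → (q_0, ε, BY#)
All input consumed in state q_0 with stack BY#.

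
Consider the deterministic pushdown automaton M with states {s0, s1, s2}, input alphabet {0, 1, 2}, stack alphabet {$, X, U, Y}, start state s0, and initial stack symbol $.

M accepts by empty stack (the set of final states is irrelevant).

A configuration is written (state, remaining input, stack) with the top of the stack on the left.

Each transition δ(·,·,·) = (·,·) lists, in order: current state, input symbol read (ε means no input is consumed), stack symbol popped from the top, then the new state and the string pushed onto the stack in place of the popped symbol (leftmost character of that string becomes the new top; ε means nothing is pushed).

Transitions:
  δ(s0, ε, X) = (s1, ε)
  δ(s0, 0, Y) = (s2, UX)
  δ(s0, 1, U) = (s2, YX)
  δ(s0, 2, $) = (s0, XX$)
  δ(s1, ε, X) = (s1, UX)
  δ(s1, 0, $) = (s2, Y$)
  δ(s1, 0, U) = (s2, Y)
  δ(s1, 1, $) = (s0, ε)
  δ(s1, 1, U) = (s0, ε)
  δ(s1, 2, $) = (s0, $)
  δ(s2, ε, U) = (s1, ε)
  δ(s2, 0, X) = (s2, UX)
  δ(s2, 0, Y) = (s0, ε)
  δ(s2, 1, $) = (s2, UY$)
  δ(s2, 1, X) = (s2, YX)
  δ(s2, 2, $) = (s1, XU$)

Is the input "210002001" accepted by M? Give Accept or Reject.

Reject

(s0, 210002001, $) ⊢ (s0, 10002001, XX$) ⊢ (s1, 10002001, X$) ⊢ (s1, 10002001, UX$) ⊢ (s0, 0002001, X$) ⊢ (s1, 0002001, $) ⊢ (s2, 002001, Y$) ⊢ (s0, 02001, $)
No transition applies at (s0, 02001, $); input not fully consumed.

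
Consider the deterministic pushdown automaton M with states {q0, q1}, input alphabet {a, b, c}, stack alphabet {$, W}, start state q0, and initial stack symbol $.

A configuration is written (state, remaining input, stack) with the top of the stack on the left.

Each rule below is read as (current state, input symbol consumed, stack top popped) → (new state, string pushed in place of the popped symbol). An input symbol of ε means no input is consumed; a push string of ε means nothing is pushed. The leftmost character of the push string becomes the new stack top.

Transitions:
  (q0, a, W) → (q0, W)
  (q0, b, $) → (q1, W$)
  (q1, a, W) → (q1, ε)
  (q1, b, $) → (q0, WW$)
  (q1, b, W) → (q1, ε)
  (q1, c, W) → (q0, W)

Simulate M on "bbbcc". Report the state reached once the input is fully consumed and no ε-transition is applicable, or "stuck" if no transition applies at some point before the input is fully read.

(q0, bbbcc, $)
  read b, top $: go to q1, push W$ → (q1, bbcc, W$)
  read b, top W: go to q1, push ε → (q1, bcc, $)
  read b, top $: go to q0, push WW$ → (q0, cc, WW$)
No transition for (q0, c, top W); M blocks with input cc remaining.

stuck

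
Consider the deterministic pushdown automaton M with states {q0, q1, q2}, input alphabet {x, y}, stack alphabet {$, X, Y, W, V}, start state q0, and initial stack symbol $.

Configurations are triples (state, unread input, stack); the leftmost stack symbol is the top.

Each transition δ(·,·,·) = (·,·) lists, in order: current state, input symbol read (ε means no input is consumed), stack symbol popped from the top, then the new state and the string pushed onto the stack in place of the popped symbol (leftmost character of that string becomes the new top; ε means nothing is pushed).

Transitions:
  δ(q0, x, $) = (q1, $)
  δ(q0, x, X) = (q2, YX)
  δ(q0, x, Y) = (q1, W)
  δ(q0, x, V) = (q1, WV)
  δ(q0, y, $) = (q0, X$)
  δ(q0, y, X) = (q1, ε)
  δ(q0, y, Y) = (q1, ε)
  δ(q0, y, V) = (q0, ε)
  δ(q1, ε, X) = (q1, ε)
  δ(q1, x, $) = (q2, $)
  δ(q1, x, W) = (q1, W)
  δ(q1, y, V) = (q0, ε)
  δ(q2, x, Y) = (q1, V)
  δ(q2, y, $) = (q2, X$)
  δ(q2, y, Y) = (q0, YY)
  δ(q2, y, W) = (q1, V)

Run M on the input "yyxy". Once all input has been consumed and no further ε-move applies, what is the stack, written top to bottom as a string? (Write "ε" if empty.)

X$

(q0, yyxy, $)
  read y, top $: go to q0, push X$ → (q0, yxy, X$)
  read y, top X: go to q1, push ε → (q1, xy, $)
  read x, top $: go to q2, push $ → (q2, y, $)
  read y, top $: go to q2, push X$ → (q2, ε, X$)
All input consumed in state q2 with stack X$.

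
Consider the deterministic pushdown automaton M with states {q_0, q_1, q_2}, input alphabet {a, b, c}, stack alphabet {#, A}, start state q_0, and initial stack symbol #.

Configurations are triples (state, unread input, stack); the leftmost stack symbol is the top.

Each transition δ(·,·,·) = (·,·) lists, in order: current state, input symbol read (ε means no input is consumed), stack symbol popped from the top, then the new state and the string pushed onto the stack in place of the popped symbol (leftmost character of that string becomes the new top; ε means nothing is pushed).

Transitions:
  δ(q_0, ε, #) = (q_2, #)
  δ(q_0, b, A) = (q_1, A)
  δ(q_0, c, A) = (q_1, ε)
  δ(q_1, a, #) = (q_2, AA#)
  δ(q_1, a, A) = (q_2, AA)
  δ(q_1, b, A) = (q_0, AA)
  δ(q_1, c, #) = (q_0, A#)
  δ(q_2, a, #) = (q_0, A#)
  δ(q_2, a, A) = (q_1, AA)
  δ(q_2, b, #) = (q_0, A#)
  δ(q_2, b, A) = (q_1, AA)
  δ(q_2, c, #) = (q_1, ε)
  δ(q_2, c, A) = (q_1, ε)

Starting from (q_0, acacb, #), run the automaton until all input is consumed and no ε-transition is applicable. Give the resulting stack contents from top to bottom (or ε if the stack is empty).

(q_0, acacb, #)
  ε-move, top #: go to q_2, push # → (q_2, acacb, #)
  read a, top #: go to q_0, push A# → (q_0, cacb, A#)
  read c, top A: go to q_1, push ε → (q_1, acb, #)
  read a, top #: go to q_2, push AA# → (q_2, cb, AA#)
  read c, top A: go to q_1, push ε → (q_1, b, A#)
  read b, top A: go to q_0, push AA → (q_0, ε, AA#)
All input consumed in state q_0 with stack AA#.

AA#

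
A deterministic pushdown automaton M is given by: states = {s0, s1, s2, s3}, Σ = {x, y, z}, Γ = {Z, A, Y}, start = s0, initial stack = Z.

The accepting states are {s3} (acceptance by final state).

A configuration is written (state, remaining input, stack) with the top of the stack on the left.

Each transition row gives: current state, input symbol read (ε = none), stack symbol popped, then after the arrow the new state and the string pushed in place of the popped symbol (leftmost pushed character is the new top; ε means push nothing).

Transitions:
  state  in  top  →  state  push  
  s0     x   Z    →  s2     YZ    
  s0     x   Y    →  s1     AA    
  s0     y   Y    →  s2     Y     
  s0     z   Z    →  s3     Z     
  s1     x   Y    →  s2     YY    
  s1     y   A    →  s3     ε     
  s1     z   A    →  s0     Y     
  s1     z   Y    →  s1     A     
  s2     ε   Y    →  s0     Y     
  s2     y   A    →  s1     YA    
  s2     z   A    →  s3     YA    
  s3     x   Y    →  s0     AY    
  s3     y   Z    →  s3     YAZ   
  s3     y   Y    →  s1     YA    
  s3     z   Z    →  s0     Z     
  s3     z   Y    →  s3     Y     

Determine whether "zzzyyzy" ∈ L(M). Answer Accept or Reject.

(s0, zzzyyzy, Z) ⊢ (s3, zzyyzy, Z) ⊢ (s0, zyyzy, Z) ⊢ (s3, yyzy, Z) ⊢ (s3, yzy, YAZ) ⊢ (s1, zy, YAAZ) ⊢ (s1, y, AAAZ) ⊢ (s3, ε, AAZ)
All input consumed; state s3 ∈ F.

Accept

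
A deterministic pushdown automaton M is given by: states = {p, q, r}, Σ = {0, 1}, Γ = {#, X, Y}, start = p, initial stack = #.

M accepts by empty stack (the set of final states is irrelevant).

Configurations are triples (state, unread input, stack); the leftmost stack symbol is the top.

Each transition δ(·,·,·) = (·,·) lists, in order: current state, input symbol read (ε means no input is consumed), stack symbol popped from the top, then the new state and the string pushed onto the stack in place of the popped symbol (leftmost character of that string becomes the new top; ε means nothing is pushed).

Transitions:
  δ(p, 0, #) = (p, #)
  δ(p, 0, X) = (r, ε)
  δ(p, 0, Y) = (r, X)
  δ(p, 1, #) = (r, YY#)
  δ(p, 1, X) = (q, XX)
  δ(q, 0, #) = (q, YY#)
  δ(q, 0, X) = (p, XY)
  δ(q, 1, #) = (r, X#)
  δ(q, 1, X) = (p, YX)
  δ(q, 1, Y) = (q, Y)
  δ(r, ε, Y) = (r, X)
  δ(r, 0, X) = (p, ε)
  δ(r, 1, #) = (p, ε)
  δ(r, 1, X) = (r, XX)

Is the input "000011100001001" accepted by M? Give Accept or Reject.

Accept

(p, 000011100001001, #)
  read 0, top #: go to p, push # → (p, 00011100001001, #)
  read 0, top #: go to p, push # → (p, 0011100001001, #)
  read 0, top #: go to p, push # → (p, 011100001001, #)
  read 0, top #: go to p, push # → (p, 11100001001, #)
  read 1, top #: go to r, push YY# → (r, 1100001001, YY#)
  ε-move, top Y: go to r, push X → (r, 1100001001, XY#)
  read 1, top X: go to r, push XX → (r, 100001001, XXY#)
  read 1, top X: go to r, push XX → (r, 00001001, XXXY#)
  read 0, top X: go to p, push ε → (p, 0001001, XXY#)
  read 0, top X: go to r, push ε → (r, 001001, XY#)
  read 0, top X: go to p, push ε → (p, 01001, Y#)
  read 0, top Y: go to r, push X → (r, 1001, X#)
  read 1, top X: go to r, push XX → (r, 001, XX#)
  read 0, top X: go to p, push ε → (p, 01, X#)
  read 0, top X: go to r, push ε → (r, 1, #)
  read 1, top #: go to p, push ε → (p, ε, ε)
All input consumed and the stack is empty.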